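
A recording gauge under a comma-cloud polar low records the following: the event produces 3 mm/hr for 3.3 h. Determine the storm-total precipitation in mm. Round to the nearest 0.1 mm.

total ≈ 9.9 mm

Total = Σ Rᵢ Δtᵢ = 3 × 3.3
      = 9.9 = 9.9 mm.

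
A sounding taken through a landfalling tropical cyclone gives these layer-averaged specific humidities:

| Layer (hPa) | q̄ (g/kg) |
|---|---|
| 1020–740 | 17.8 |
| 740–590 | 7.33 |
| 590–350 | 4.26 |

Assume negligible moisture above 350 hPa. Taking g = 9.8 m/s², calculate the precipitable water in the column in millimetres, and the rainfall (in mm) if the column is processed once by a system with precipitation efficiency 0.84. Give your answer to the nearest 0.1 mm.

Precipitable water is the column-integrated vapour mass per unit area: PW = (1/g) Σ q̄ Δp, with q in kg/kg and Δp in Pa (1 kg/m² of water = 1 mm).
Layer 1020–740 hPa: Δp = 280 hPa = 28000 Pa, q̄ = 0.0178 kg/kg → 0.0178 × 28000 / 9.8 = 50.86 mm
Layer 740–590 hPa: Δp = 150 hPa = 15000 Pa, q̄ = 0.00733 kg/kg → 0.00733 × 15000 / 9.8 = 11.22 mm
Layer 590–350 hPa: Δp = 240 hPa = 24000 Pa, q̄ = 0.00426 kg/kg → 0.00426 × 24000 / 9.8 = 10.43 mm
PW = 50.86 + 11.22 + 10.43 = 72.51 ≈ 72.5 mm.
Rainfall = ε × PW = 0.84 × 72.5 = 60.9 mm.

PW ≈ 72.5 mm; rainfall ≈ 60.9 mm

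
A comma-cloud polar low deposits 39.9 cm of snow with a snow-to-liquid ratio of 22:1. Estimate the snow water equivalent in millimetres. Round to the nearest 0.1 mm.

SWE = snow depth / ratio = 39.9 cm / 22 = 1.814 cm = 18.1 mm.

SWE ≈ 18.1 mm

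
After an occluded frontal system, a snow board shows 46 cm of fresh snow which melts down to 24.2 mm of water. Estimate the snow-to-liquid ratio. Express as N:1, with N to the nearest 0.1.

ratio ≈ 19.0

Ratio = snow depth / SWE = 460 mm / 24.2 mm = 19.0, i.e. 19.0:1.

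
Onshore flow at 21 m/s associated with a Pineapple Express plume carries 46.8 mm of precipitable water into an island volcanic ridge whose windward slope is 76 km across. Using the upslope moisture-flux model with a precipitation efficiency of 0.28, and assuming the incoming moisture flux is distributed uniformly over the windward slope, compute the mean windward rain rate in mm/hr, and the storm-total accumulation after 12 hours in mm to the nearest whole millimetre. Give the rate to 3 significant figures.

Incoming column moisture flux per unit ridge length: F = V × PW = 21 × 46.8 = 982.8 mm·m/s.
Spread over the 76 km slope with efficiency ε = 0.28: R = ε·F/W = 0.28 × 982.8 / 76000 m = 3.621e-03 mm/s.
R = 3.621e-03 × 3600 = 13.0 mm/hr.
Over 12 h: total = 13.0 × 12 = 156 mm.

R ≈ 13.0 mm/hr; total ≈ 156 mm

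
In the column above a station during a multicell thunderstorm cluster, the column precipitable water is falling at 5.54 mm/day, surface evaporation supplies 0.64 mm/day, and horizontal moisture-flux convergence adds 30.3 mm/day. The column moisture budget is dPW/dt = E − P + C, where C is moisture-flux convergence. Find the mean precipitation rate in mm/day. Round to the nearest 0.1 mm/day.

dPW/dt = -5.54 mm/day.
P = E + C − dPW/dt = 0.64 + (30.3) − (-5.54) = 36.5 mm/day.

P ≈ 36.5 mm/day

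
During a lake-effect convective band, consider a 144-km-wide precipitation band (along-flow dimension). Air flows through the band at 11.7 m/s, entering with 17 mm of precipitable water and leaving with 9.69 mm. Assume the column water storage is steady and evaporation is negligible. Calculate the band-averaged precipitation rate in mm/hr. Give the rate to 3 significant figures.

R ≈ 2.14 mm/hr

Column moisture flux per unit crosswind length is F = V × PW.
Inflow: F_in = 11.7 × 17 = 198.9 mm·m/s
Outflow: F_out = 11.7 × 9.69 = 113.373 mm·m/s
Steady-state rate R = (F_in − F_out)/L = (198.9 − 113.373) / 144000 m = 5.939e-04 mm/s.
R = 5.939e-04 × 3600 = 2.14 mm/hr.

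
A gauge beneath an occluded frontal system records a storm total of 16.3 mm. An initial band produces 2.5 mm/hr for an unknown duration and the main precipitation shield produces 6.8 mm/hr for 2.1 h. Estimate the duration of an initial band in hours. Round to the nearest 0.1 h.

Known phases: 6.8 × 2.1 = 14.28 mm.
Remaining depth = 16.3 − 14.28 = 2.02 mm.
Duration = 2.02 / 2.5 = 0.8 h.

duration ≈ 0.8 h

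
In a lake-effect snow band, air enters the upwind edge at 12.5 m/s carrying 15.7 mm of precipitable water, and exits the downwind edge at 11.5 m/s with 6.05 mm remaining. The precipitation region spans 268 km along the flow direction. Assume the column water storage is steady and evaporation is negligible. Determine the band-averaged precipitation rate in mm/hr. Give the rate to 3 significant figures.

Column moisture flux per unit crosswind length is F = V × PW.
Inflow: F_in = 12.5 × 15.7 = 196.25 mm·m/s
Outflow: F_out = 11.5 × 6.05 = 69.575 mm·m/s
Steady-state rate R = (F_in − F_out)/L = (196.25 − 69.575) / 268000 m = 4.727e-04 mm/s.
R = 4.727e-04 × 3600 = 1.70 mm/hr.

R ≈ 1.70 mm/hr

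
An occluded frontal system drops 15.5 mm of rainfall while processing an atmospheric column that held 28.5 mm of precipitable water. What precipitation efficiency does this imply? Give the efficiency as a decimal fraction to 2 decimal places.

ε = rainfall / PW = 15.5 / 28.5 = 0.54.

ε ≈ 0.54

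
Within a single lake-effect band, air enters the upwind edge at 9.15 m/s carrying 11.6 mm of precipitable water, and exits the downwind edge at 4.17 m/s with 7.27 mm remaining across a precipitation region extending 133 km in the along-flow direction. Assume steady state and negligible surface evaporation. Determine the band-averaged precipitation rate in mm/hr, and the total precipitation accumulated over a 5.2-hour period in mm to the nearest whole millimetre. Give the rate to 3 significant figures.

Column moisture flux per unit crosswind length is F = V × PW.
Inflow: F_in = 9.15 × 11.6 = 106.14 mm·m/s
Outflow: F_out = 4.17 × 7.27 = 30.3159 mm·m/s
Steady-state rate R = (F_in − F_out)/L = (106.14 − 30.3159) / 133000 m = 5.701e-04 mm/s.
R = 5.701e-04 × 3600 = 2.05 mm/hr.
Over 5.2 h: total = 2.05 × 5.2 = 10.66 ≈ 11 mm.

R ≈ 2.05 mm/hr; total ≈ 11 mm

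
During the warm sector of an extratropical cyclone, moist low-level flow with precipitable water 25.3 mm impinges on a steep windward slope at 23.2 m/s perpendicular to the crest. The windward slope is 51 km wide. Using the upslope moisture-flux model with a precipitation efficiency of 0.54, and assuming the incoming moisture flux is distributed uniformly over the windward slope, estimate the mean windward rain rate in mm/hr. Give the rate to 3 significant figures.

R ≈ 22.4 mm/hr

Incoming column moisture flux per unit ridge length: F = V × PW = 23.2 × 25.3 = 586.96 mm·m/s.
Spread over the 51 km slope with efficiency ε = 0.54: R = ε·F/W = 0.54 × 586.96 / 51000 m = 6.215e-03 mm/s.
R = 6.215e-03 × 3600 = 22.4 mm/hr.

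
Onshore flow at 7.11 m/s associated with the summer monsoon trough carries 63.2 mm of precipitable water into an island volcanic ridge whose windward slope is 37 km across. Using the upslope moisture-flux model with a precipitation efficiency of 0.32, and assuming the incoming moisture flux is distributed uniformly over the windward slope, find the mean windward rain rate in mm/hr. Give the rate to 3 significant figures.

R ≈ 14.0 mm/hr

Incoming column moisture flux per unit ridge length: F = V × PW = 7.11 × 63.2 = 449.352 mm·m/s.
Spread over the 37 km slope with efficiency ε = 0.32: R = ε·F/W = 0.32 × 449.352 / 37000 m = 3.886e-03 mm/s.
R = 3.886e-03 × 3600 = 14.0 mm/hr.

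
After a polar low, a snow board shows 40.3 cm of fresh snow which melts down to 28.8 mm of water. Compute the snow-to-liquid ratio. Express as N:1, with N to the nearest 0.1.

ratio ≈ 14.0

Ratio = snow depth / SWE = 403 mm / 28.8 mm = 14.0, i.e. 14.0:1.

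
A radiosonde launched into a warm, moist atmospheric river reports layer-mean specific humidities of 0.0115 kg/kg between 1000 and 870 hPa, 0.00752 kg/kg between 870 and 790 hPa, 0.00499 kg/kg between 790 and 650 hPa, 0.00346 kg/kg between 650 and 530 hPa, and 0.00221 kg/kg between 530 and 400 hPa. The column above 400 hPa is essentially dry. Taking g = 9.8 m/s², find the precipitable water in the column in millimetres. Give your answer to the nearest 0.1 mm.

PW ≈ 35.7 mm

Precipitable water is the column-integrated vapour mass per unit area: PW = (1/g) Σ q̄ Δp, with q in kg/kg and Δp in Pa (1 kg/m² of water = 1 mm).
Layer 1000–870 hPa: Δp = 130 hPa = 13000 Pa, q̄ = 0.0115 kg/kg → 0.0115 × 13000 / 9.8 = 15.26 mm
Layer 870–790 hPa: Δp = 80 hPa = 8000 Pa, q̄ = 0.00752 kg/kg → 0.00752 × 8000 / 9.8 = 6.14 mm
Layer 790–650 hPa: Δp = 140 hPa = 14000 Pa, q̄ = 0.00499 kg/kg → 0.00499 × 14000 / 9.8 = 7.13 mm
Layer 650–530 hPa: Δp = 120 hPa = 12000 Pa, q̄ = 0.00346 kg/kg → 0.00346 × 12000 / 9.8 = 4.24 mm
Layer 530–400 hPa: Δp = 130 hPa = 13000 Pa, q̄ = 0.00221 kg/kg → 0.00221 × 13000 / 9.8 = 2.93 mm
PW = 15.26 + 6.14 + 7.13 + 4.24 + 2.93 = 35.70 ≈ 35.7 mm.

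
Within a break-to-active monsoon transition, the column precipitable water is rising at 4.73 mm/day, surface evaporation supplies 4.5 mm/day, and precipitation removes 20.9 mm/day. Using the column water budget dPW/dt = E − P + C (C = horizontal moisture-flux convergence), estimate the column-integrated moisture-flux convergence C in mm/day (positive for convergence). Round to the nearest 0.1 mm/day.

dPW/dt = +4.73 mm/day.
C = dPW/dt − E + P = (+4.73) − 4.5 + 20.9 = 21.1 mm/day.

C ≈ 21.1 mm/day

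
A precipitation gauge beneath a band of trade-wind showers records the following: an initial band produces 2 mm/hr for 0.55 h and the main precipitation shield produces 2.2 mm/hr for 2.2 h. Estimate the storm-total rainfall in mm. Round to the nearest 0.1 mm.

total ≈ 5.9 mm

Total = Σ Rᵢ Δtᵢ = 2 × 0.55 + 2.2 × 2.2
      = 1.1 + 4.84 = 5.9 mm.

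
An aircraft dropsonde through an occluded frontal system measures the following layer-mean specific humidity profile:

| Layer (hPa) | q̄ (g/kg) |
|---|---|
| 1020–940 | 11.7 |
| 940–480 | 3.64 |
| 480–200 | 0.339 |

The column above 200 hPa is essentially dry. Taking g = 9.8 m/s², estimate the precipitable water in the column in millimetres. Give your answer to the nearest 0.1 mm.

PW ≈ 27.6 mm

Precipitable water is the column-integrated vapour mass per unit area: PW = (1/g) Σ q̄ Δp, with q in kg/kg and Δp in Pa (1 kg/m² of water = 1 mm).
Layer 1020–940 hPa: Δp = 80 hPa = 8000 Pa, q̄ = 0.0117 kg/kg → 0.0117 × 8000 / 9.8 = 9.55 mm
Layer 940–480 hPa: Δp = 460 hPa = 46000 Pa, q̄ = 0.00364 kg/kg → 0.00364 × 46000 / 9.8 = 17.09 mm
Layer 480–200 hPa: Δp = 280 hPa = 28000 Pa, q̄ = 0.000339 kg/kg → 0.000339 × 28000 / 9.8 = 0.97 mm
PW = 9.55 + 17.09 + 0.97 = 27.61 ≈ 27.6 mm.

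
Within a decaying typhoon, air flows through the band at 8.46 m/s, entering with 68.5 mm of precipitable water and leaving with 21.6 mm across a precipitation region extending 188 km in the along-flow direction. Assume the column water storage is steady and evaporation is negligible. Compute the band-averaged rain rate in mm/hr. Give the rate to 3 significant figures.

R ≈ 7.60 mm/hr

Column moisture flux per unit crosswind length is F = V × PW.
Inflow: F_in = 8.46 × 68.5 = 579.51 mm·m/s
Outflow: F_out = 8.46 × 21.6 = 182.736 mm·m/s
Steady-state rate R = (F_in − F_out)/L = (579.51 − 182.736) / 188000 m = 2.111e-03 mm/s.
R = 2.111e-03 × 3600 = 7.60 mm/hr.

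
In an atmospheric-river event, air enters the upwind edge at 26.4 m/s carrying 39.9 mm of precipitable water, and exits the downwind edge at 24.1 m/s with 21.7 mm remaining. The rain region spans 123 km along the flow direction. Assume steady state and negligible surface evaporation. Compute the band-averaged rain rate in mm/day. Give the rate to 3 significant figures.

Column moisture flux per unit crosswind length is F = V × PW.
Inflow: F_in = 26.4 × 39.9 = 1053.36 mm·m/s
Outflow: F_out = 24.1 × 21.7 = 522.97 mm·m/s
Steady-state rate R = (F_in − F_out)/L = (1053.36 − 522.97) / 123000 m = 4.312e-03 mm/s.
R = 4.312e-03 × 3600 × 24 = 373 mm/day.

R ≈ 373 mm/day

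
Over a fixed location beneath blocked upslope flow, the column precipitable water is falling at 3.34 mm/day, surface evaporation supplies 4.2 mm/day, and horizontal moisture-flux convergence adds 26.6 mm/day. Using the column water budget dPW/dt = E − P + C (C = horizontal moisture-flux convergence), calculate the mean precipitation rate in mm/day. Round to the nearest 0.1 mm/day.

dPW/dt = -3.34 mm/day.
P = E + C − dPW/dt = 4.2 + (26.6) − (-3.34) = 34.1 mm/day.

P ≈ 34.1 mm/day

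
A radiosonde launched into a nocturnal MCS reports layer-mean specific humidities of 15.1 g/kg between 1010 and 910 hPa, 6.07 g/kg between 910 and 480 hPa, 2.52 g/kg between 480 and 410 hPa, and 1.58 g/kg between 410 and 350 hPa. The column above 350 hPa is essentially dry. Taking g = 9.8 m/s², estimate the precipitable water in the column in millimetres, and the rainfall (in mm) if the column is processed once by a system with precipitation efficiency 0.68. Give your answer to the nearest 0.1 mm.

PW ≈ 44.8 mm; rainfall ≈ 30.5 mm

Precipitable water is the column-integrated vapour mass per unit area: PW = (1/g) Σ q̄ Δp, with q in kg/kg and Δp in Pa (1 kg/m² of water = 1 mm).
Layer 1010–910 hPa: Δp = 100 hPa = 10000 Pa, q̄ = 0.0151 kg/kg → 0.0151 × 10000 / 9.8 = 15.41 mm
Layer 910–480 hPa: Δp = 430 hPa = 43000 Pa, q̄ = 0.00607 kg/kg → 0.00607 × 43000 / 9.8 = 26.63 mm
Layer 480–410 hPa: Δp = 70 hPa = 7000 Pa, q̄ = 0.00252 kg/kg → 0.00252 × 7000 / 9.8 = 1.80 mm
Layer 410–350 hPa: Δp = 60 hPa = 6000 Pa, q̄ = 0.00158 kg/kg → 0.00158 × 6000 / 9.8 = 0.97 mm
PW = 15.41 + 26.63 + 1.80 + 0.97 = 44.81 ≈ 44.8 mm.
Rainfall = ε × PW = 0.68 × 44.8 = 30.5 mm.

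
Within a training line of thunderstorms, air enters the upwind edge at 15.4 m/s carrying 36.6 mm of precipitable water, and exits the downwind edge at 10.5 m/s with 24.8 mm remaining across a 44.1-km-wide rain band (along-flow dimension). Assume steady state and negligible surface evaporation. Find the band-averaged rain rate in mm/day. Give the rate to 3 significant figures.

R ≈ 594 mm/day

Column moisture flux per unit crosswind length is F = V × PW.
Inflow: F_in = 15.4 × 36.6 = 563.64 mm·m/s
Outflow: F_out = 10.5 × 24.8 = 260.4 mm·m/s
Steady-state rate R = (F_in − F_out)/L = (563.64 − 260.4) / 44100 m = 6.876e-03 mm/s.
R = 6.876e-03 × 3600 × 24 = 594 mm/day.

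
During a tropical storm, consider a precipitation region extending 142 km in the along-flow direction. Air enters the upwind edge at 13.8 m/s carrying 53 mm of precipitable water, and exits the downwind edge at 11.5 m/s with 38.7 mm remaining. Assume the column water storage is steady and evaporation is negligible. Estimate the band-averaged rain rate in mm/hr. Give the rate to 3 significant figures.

R ≈ 7.26 mm/hr

Column moisture flux per unit crosswind length is F = V × PW.
Inflow: F_in = 13.8 × 53 = 731.4 mm·m/s
Outflow: F_out = 11.5 × 38.7 = 445.05 mm·m/s
Steady-state rate R = (F_in − F_out)/L = (731.4 − 445.05) / 142000 m = 2.017e-03 mm/s.
R = 2.017e-03 × 3600 = 7.26 mm/hr.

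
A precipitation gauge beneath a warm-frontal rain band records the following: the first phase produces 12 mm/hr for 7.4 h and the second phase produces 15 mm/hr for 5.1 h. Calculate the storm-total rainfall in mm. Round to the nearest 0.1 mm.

total ≈ 165.3 mm

Total = Σ Rᵢ Δtᵢ = 12 × 7.4 + 15 × 5.1
      = 88.8 + 76.5 = 165.3 mm.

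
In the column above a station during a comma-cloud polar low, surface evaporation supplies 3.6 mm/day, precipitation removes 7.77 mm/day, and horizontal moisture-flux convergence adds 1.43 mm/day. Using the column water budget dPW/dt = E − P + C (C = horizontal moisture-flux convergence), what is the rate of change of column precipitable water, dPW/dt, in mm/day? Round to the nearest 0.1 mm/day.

dPW/dt ≈ -2.7 mm/day

dPW/dt = E − P + C = 3.6 − 7.77 + (1.43) = -2.7 mm/day.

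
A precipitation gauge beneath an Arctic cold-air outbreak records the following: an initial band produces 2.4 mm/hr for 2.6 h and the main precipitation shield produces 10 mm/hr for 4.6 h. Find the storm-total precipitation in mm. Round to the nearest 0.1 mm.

total ≈ 52.2 mm

Total = Σ Rᵢ Δtᵢ = 2.4 × 2.6 + 10 × 4.6
      = 6.24 + 46 = 52.2 mm.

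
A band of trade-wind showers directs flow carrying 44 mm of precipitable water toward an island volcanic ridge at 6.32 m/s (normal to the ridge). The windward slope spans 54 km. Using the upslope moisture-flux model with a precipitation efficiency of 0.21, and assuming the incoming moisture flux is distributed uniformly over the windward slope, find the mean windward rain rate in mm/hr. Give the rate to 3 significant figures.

R ≈ 3.89 mm/hr

Incoming column moisture flux per unit ridge length: F = V × PW = 6.32 × 44 = 278.08 mm·m/s.
Spread over the 54 km slope with efficiency ε = 0.21: R = ε·F/W = 0.21 × 278.08 / 54000 m = 1.081e-03 mm/s.
R = 1.081e-03 × 3600 = 3.89 mm/hr.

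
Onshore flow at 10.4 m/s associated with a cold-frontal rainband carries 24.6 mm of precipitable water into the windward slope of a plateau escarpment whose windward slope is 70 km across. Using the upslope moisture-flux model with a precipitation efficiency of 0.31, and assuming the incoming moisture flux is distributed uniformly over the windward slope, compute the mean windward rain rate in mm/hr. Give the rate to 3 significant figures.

Incoming column moisture flux per unit ridge length: F = V × PW = 10.4 × 24.6 = 255.84 mm·m/s.
Spread over the 70 km slope with efficiency ε = 0.31: R = ε·F/W = 0.31 × 255.84 / 70000 m = 1.133e-03 mm/s.
R = 1.133e-03 × 3600 = 4.08 mm/hr.

R ≈ 4.08 mm/hr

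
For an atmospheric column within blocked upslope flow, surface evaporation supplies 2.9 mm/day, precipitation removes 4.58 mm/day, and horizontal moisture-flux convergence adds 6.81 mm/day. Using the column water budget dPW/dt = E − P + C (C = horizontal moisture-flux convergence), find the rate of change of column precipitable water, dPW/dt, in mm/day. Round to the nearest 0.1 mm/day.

dPW/dt ≈ 5.1 mm/day

dPW/dt = E − P + C = 2.9 − 4.58 + (6.81) = 5.1 mm/day.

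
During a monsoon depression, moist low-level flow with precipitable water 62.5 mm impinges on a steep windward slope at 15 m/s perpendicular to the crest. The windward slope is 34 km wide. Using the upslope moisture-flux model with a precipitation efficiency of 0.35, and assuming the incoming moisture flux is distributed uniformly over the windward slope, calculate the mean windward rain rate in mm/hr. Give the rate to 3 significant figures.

Incoming column moisture flux per unit ridge length: F = V × PW = 15 × 62.5 = 937.5 mm·m/s.
Spread over the 34 km slope with efficiency ε = 0.35: R = ε·F/W = 0.35 × 937.5 / 34000 m = 9.651e-03 mm/s.
R = 9.651e-03 × 3600 = 34.7 mm/hr.

R ≈ 34.7 mm/hr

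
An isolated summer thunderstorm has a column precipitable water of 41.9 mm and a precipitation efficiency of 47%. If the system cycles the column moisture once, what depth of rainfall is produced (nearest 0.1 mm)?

rainfall ≈ 19.7 mm

Rainfall = ε × PW = 0.47 × 41.9 = 19.7 mm.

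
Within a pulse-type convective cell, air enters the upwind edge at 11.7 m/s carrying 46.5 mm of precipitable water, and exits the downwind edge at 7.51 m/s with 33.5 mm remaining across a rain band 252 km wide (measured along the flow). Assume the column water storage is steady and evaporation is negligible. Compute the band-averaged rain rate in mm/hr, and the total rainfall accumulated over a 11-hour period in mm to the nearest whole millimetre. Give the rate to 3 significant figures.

Column moisture flux per unit crosswind length is F = V × PW.
Inflow: F_in = 11.7 × 46.5 = 544.05 mm·m/s
Outflow: F_out = 7.51 × 33.5 = 251.585 mm·m/s
Steady-state rate R = (F_in − F_out)/L = (544.05 − 251.585) / 252000 m = 1.161e-03 mm/s.
R = 1.161e-03 × 3600 = 4.18 mm/hr.
Over 11 h: total = 4.18 × 11 = 45.98 ≈ 46 mm.

R ≈ 4.18 mm/hr; total ≈ 46 mm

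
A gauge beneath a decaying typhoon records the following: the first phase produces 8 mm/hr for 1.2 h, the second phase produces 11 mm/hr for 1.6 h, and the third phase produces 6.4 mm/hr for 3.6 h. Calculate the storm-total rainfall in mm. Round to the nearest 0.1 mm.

total ≈ 50.2 mm

Total = Σ Rᵢ Δtᵢ = 8 × 1.2 + 11 × 1.6 + 6.4 × 3.6
      = 9.6 + 17.6 + 23.04 = 50.2 mm.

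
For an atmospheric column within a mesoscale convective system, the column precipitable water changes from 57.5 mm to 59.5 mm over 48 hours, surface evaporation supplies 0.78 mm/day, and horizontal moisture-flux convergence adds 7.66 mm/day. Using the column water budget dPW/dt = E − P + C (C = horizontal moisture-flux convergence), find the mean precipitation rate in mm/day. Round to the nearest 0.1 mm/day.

dPW/dt = (59.5 − 57.5) mm / (48/24 day) = +1.000 mm/day.
P = E + C − dPW/dt = 0.78 + (7.66) − (+1.000) = 7.4 mm/day.

P ≈ 7.4 mm/day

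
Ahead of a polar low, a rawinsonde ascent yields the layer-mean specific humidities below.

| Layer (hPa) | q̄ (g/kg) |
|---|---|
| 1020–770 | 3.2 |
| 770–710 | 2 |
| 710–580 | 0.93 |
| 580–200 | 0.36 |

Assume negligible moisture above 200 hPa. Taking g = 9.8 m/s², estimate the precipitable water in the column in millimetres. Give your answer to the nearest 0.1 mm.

Precipitable water is the column-integrated vapour mass per unit area: PW = (1/g) Σ q̄ Δp, with q in kg/kg and Δp in Pa (1 kg/m² of water = 1 mm).
Layer 1020–770 hPa: Δp = 250 hPa = 25000 Pa, q̄ = 0.0032 kg/kg → 0.0032 × 25000 / 9.8 = 8.16 mm
Layer 770–710 hPa: Δp = 60 hPa = 6000 Pa, q̄ = 0.002 kg/kg → 0.002 × 6000 / 9.8 = 1.22 mm
Layer 710–580 hPa: Δp = 130 hPa = 13000 Pa, q̄ = 0.00093 kg/kg → 0.00093 × 13000 / 9.8 = 1.23 mm
Layer 580–200 hPa: Δp = 380 hPa = 38000 Pa, q̄ = 0.00036 kg/kg → 0.00036 × 38000 / 9.8 = 1.40 mm
PW = 8.16 + 1.22 + 1.23 + 1.40 = 12.01 ≈ 12.0 mm.

PW ≈ 12.0 mm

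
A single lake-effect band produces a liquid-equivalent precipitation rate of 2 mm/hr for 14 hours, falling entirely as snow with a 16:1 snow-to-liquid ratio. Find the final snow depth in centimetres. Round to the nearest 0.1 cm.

Liquid-equivalent depth = 2 × 14 = 28 mm.
Snow depth = 28 mm × 16 = 448 mm = 44.8 cm.

snow depth ≈ 44.8 cm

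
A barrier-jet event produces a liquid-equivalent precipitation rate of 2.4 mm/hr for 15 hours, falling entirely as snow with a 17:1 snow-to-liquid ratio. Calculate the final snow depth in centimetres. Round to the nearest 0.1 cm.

snow depth ≈ 61.2 cm

Liquid-equivalent depth = 2.4 × 15 = 36 mm.
Snow depth = 36 mm × 17 = 612 mm = 61.2 cm.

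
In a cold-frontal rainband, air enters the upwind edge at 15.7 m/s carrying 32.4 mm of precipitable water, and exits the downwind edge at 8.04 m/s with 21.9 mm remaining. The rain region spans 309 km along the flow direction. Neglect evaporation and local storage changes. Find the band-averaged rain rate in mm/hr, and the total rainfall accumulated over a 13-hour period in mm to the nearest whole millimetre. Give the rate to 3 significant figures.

R ≈ 3.87 mm/hr; total ≈ 50 mm

Column moisture flux per unit crosswind length is F = V × PW.
Inflow: F_in = 15.7 × 32.4 = 508.68 mm·m/s
Outflow: F_out = 8.04 × 21.9 = 176.076 mm·m/s
Steady-state rate R = (F_in − F_out)/L = (508.68 − 176.076) / 309000 m = 1.076e-03 mm/s.
R = 1.076e-03 × 3600 = 3.87 mm/hr.
Over 13 h: total = 3.87 × 13 = 50.31 ≈ 50 mm.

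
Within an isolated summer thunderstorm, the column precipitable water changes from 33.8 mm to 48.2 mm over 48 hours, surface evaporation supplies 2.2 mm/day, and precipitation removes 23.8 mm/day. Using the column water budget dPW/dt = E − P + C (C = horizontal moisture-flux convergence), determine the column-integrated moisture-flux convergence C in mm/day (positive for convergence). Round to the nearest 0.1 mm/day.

dPW/dt = (48.2 − 33.8) mm / (48/24 day) = +7.200 mm/day.
C = dPW/dt − E + P = (+7.200) − 2.2 + 23.8 = 28.8 mm/day.

C ≈ 28.8 mm/day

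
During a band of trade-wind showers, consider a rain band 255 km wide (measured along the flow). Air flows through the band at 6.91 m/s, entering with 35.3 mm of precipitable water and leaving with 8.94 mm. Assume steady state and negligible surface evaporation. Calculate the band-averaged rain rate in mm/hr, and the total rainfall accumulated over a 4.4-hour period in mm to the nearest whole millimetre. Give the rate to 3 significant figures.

R ≈ 2.57 mm/hr; total ≈ 11 mm

Column moisture flux per unit crosswind length is F = V × PW.
Inflow: F_in = 6.91 × 35.3 = 243.923 mm·m/s
Outflow: F_out = 6.91 × 8.94 = 61.7754 mm·m/s
Steady-state rate R = (F_in − F_out)/L = (243.923 − 61.7754) / 255000 m = 7.143e-04 mm/s.
R = 7.143e-04 × 3600 = 2.57 mm/hr.
Over 4.4 h: total = 2.57 × 4.4 = 11.308 ≈ 11 mm.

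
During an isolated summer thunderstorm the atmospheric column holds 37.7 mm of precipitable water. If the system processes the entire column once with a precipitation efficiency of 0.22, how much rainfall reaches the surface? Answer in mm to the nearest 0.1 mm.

rainfall ≈ 8.3 mm

Rainfall = ε × PW = 0.22 × 37.7 = 8.3 mm.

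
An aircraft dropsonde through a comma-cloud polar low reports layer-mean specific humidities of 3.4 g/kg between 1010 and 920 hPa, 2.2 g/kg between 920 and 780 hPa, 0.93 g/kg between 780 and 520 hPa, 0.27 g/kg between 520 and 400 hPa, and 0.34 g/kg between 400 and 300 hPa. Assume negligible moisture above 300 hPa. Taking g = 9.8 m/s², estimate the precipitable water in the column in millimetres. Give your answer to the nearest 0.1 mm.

Precipitable water is the column-integrated vapour mass per unit area: PW = (1/g) Σ q̄ Δp, with q in kg/kg and Δp in Pa (1 kg/m² of water = 1 mm).
Layer 1010–920 hPa: Δp = 90 hPa = 9000 Pa, q̄ = 0.0034 kg/kg → 0.0034 × 9000 / 9.8 = 3.12 mm
Layer 920–780 hPa: Δp = 140 hPa = 14000 Pa, q̄ = 0.0022 kg/kg → 0.0022 × 14000 / 9.8 = 3.14 mm
Layer 780–520 hPa: Δp = 260 hPa = 26000 Pa, q̄ = 0.00093 kg/kg → 0.00093 × 26000 / 9.8 = 2.47 mm
Layer 520–400 hPa: Δp = 120 hPa = 12000 Pa, q̄ = 0.00027 kg/kg → 0.00027 × 12000 / 9.8 = 0.33 mm
Layer 400–300 hPa: Δp = 100 hPa = 10000 Pa, q̄ = 0.00034 kg/kg → 0.00034 × 10000 / 9.8 = 0.35 mm
PW = 3.12 + 3.14 + 2.47 + 0.33 + 0.35 = 9.41 ≈ 9.4 mm.

PW ≈ 9.4 mm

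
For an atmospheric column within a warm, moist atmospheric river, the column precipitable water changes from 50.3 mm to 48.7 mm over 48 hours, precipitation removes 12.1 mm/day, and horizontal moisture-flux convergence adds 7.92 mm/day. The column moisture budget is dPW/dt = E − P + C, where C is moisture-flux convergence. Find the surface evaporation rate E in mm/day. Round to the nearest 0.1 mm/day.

E ≈ 3.4 mm/day

dPW/dt = (48.7 − 50.3) mm / (48/24 day) = -0.800 mm/day.
E = dPW/dt + P − C = (-0.800) + 12.1 − (7.92) = 3.4 mm/day.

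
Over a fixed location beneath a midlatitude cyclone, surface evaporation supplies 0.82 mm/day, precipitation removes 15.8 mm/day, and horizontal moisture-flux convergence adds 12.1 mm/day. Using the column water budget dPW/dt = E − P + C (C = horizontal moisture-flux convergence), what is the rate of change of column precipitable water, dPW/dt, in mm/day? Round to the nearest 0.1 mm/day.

dPW/dt = E − P + C = 0.82 − 15.8 + (12.1) = -2.9 mm/day.

dPW/dt ≈ -2.9 mm/day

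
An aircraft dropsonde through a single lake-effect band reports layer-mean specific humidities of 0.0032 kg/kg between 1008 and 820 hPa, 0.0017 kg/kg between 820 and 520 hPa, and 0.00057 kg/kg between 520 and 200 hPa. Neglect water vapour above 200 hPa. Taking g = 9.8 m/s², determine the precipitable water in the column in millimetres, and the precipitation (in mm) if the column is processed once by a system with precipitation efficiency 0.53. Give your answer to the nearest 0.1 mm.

Precipitable water is the column-integrated vapour mass per unit area: PW = (1/g) Σ q̄ Δp, with q in kg/kg and Δp in Pa (1 kg/m² of water = 1 mm).
Layer 1008–820 hPa: Δp = 188 hPa = 18800 Pa, q̄ = 0.0032 kg/kg → 0.0032 × 18800 / 9.8 = 6.14 mm
Layer 820–520 hPa: Δp = 300 hPa = 30000 Pa, q̄ = 0.0017 kg/kg → 0.0017 × 30000 / 9.8 = 5.20 mm
Layer 520–200 hPa: Δp = 320 hPa = 32000 Pa, q̄ = 0.00057 kg/kg → 0.00057 × 32000 / 9.8 = 1.86 mm
PW = 6.14 + 5.20 + 1.86 = 13.20 ≈ 13.2 mm.
Precipitation = ε × PW = 0.53 × 13.2 = 7.0 mm.

PW ≈ 13.2 mm; precipitation ≈ 7.0 mm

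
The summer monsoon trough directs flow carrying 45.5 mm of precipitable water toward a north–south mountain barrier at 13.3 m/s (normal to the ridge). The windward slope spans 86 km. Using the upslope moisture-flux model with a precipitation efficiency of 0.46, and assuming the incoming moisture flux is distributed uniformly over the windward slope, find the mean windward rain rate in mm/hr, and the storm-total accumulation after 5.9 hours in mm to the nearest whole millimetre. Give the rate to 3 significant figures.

R ≈ 11.7 mm/hr; total ≈ 69 mm

Incoming column moisture flux per unit ridge length: F = V × PW = 13.3 × 45.5 = 605.15 mm·m/s.
Spread over the 86 km slope with efficiency ε = 0.46: R = ε·F/W = 0.46 × 605.15 / 86000 m = 3.237e-03 mm/s.
R = 3.237e-03 × 3600 = 11.7 mm/hr.
Over 5.9 h: total = 11.7 × 5.9 = 69.03 ≈ 69 mm.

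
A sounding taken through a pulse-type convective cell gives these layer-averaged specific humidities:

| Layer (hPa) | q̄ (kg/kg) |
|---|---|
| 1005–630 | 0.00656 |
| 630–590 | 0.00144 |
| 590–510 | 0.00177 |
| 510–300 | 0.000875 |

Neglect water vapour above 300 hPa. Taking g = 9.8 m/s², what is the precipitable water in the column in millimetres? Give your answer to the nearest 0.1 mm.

PW ≈ 29.0 mm

Precipitable water is the column-integrated vapour mass per unit area: PW = (1/g) Σ q̄ Δp, with q in kg/kg and Δp in Pa (1 kg/m² of water = 1 mm).
Layer 1005–630 hPa: Δp = 375 hPa = 37500 Pa, q̄ = 0.00656 kg/kg → 0.00656 × 37500 / 9.8 = 25.10 mm
Layer 630–590 hPa: Δp = 40 hPa = 4000 Pa, q̄ = 0.00144 kg/kg → 0.00144 × 4000 / 9.8 = 0.59 mm
Layer 590–510 hPa: Δp = 80 hPa = 8000 Pa, q̄ = 0.00177 kg/kg → 0.00177 × 8000 / 9.8 = 1.44 mm
Layer 510–300 hPa: Δp = 210 hPa = 21000 Pa, q̄ = 0.000875 kg/kg → 0.000875 × 21000 / 9.8 = 1.88 mm
PW = 25.10 + 0.59 + 1.44 + 1.88 = 29.01 ≈ 29.0 mm.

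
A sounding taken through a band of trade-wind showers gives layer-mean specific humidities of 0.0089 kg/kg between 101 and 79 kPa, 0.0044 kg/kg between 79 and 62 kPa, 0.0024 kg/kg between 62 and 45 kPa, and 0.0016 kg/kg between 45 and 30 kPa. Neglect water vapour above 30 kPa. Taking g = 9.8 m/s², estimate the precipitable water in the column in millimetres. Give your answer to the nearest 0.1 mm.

Precipitable water is the column-integrated vapour mass per unit area: PW = (1/g) Σ q̄ Δp, with q in kg/kg and Δp in Pa (1 kg/m² of water = 1 mm).
Layer 101–79 kPa: Δp = 220 hPa = 22000 Pa, q̄ = 0.0089 kg/kg → 0.0089 × 22000 / 9.8 = 19.98 mm
Layer 79–62 kPa: Δp = 170 hPa = 17000 Pa, q̄ = 0.0044 kg/kg → 0.0044 × 17000 / 9.8 = 7.63 mm
Layer 62–45 kPa: Δp = 170 hPa = 17000 Pa, q̄ = 0.0024 kg/kg → 0.0024 × 17000 / 9.8 = 4.16 mm
Layer 45–30 kPa: Δp = 150 hPa = 15000 Pa, q̄ = 0.0016 kg/kg → 0.0016 × 15000 / 9.8 = 2.45 mm
PW = 19.98 + 7.63 + 4.16 + 2.45 = 34.22 ≈ 34.2 mm.

PW ≈ 34.2 mm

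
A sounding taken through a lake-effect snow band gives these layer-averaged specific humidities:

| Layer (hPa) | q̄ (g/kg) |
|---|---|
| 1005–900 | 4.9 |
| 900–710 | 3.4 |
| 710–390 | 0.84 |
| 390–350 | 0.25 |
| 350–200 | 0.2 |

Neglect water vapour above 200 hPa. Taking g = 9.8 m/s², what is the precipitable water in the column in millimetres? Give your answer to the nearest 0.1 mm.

PW ≈ 15.0 mm

Precipitable water is the column-integrated vapour mass per unit area: PW = (1/g) Σ q̄ Δp, with q in kg/kg and Δp in Pa (1 kg/m² of water = 1 mm).
Layer 1005–900 hPa: Δp = 105 hPa = 10500 Pa, q̄ = 0.0049 kg/kg → 0.0049 × 10500 / 9.8 = 5.25 mm
Layer 900–710 hPa: Δp = 190 hPa = 19000 Pa, q̄ = 0.0034 kg/kg → 0.0034 × 19000 / 9.8 = 6.59 mm
Layer 710–390 hPa: Δp = 320 hPa = 32000 Pa, q̄ = 0.00084 kg/kg → 0.00084 × 32000 / 9.8 = 2.74 mm
Layer 390–350 hPa: Δp = 40 hPa = 4000 Pa, q̄ = 0.00025 kg/kg → 0.00025 × 4000 / 9.8 = 0.10 mm
Layer 350–200 hPa: Δp = 150 hPa = 15000 Pa, q̄ = 0.0002 kg/kg → 0.0002 × 15000 / 9.8 = 0.31 mm
PW = 5.25 + 6.59 + 2.74 + 0.10 + 0.31 = 14.99 ≈ 15.0 mm.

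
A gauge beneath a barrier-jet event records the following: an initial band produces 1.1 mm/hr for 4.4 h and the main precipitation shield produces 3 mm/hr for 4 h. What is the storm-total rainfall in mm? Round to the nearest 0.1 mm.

Total = Σ Rᵢ Δtᵢ = 1.1 × 4.4 + 3 × 4
      = 4.84 + 12 = 16.8 mm.

total ≈ 16.8 mm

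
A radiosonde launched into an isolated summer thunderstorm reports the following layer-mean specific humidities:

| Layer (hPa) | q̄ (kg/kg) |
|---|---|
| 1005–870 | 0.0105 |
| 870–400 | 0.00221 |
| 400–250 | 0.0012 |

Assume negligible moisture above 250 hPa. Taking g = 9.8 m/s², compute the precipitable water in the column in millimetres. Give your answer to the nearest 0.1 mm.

Precipitable water is the column-integrated vapour mass per unit area: PW = (1/g) Σ q̄ Δp, with q in kg/kg and Δp in Pa (1 kg/m² of water = 1 mm).
Layer 1005–870 hPa: Δp = 135 hPa = 13500 Pa, q̄ = 0.0105 kg/kg → 0.0105 × 13500 / 9.8 = 14.46 mm
Layer 870–400 hPa: Δp = 470 hPa = 47000 Pa, q̄ = 0.00221 kg/kg → 0.00221 × 47000 / 9.8 = 10.60 mm
Layer 400–250 hPa: Δp = 150 hPa = 15000 Pa, q̄ = 0.0012 kg/kg → 0.0012 × 15000 / 9.8 = 1.84 mm
PW = 14.46 + 10.60 + 1.84 = 26.90 ≈ 26.9 mm.

PW ≈ 26.9 mm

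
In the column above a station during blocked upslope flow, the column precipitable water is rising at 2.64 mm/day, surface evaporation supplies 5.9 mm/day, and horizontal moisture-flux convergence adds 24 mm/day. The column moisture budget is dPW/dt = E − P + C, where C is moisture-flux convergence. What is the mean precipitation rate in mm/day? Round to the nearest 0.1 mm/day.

dPW/dt = +2.64 mm/day.
P = E + C − dPW/dt = 5.9 + (24) − (+2.64) = 27.3 mm/day.

P ≈ 27.3 mm/day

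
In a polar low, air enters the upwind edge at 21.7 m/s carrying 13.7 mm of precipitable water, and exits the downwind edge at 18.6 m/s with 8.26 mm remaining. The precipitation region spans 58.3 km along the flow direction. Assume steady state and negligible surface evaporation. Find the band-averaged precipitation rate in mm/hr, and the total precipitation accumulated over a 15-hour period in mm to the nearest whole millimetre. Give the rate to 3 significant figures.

R ≈ 8.87 mm/hr; total ≈ 133 mm

Column moisture flux per unit crosswind length is F = V × PW.
Inflow: F_in = 21.7 × 13.7 = 297.29 mm·m/s
Outflow: F_out = 18.6 × 8.26 = 153.636 mm·m/s
Steady-state rate R = (F_in − F_out)/L = (297.29 − 153.636) / 58300 m = 2.464e-03 mm/s.
R = 2.464e-03 × 3600 = 8.87 mm/hr.
Over 15 h: total = 8.87 × 15 = 133.05 ≈ 133 mm.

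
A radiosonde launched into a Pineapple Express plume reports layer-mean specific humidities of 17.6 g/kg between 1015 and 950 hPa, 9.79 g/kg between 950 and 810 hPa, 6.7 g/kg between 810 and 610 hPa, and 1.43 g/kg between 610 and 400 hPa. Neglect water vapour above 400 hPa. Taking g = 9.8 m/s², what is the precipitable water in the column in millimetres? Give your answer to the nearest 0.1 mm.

Precipitable water is the column-integrated vapour mass per unit area: PW = (1/g) Σ q̄ Δp, with q in kg/kg and Δp in Pa (1 kg/m² of water = 1 mm).
Layer 1015–950 hPa: Δp = 65 hPa = 6500 Pa, q̄ = 0.0176 kg/kg → 0.0176 × 6500 / 9.8 = 11.67 mm
Layer 950–810 hPa: Δp = 140 hPa = 14000 Pa, q̄ = 0.00979 kg/kg → 0.00979 × 14000 / 9.8 = 13.99 mm
Layer 810–610 hPa: Δp = 200 hPa = 20000 Pa, q̄ = 0.0067 kg/kg → 0.0067 × 20000 / 9.8 = 13.67 mm
Layer 610–400 hPa: Δp = 210 hPa = 21000 Pa, q̄ = 0.00143 kg/kg → 0.00143 × 21000 / 9.8 = 3.06 mm
PW = 11.67 + 13.99 + 13.67 + 3.06 = 42.39 ≈ 42.4 mm.

PW ≈ 42.4 mm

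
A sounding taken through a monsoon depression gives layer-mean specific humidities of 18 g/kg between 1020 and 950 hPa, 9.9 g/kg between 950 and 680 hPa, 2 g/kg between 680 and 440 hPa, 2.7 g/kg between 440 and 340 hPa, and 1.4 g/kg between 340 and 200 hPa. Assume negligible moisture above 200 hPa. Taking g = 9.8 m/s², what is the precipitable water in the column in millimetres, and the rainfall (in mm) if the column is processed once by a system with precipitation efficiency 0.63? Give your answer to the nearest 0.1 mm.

Precipitable water is the column-integrated vapour mass per unit area: PW = (1/g) Σ q̄ Δp, with q in kg/kg and Δp in Pa (1 kg/m² of water = 1 mm).
Layer 1020–950 hPa: Δp = 70 hPa = 7000 Pa, q̄ = 0.018 kg/kg → 0.018 × 7000 / 9.8 = 12.86 mm
Layer 950–680 hPa: Δp = 270 hPa = 27000 Pa, q̄ = 0.0099 kg/kg → 0.0099 × 27000 / 9.8 = 27.28 mm
Layer 680–440 hPa: Δp = 240 hPa = 24000 Pa, q̄ = 0.002 kg/kg → 0.002 × 24000 / 9.8 = 4.90 mm
Layer 440–340 hPa: Δp = 100 hPa = 10000 Pa, q̄ = 0.0027 kg/kg → 0.0027 × 10000 / 9.8 = 2.76 mm
Layer 340–200 hPa: Δp = 140 hPa = 14000 Pa, q̄ = 0.0014 kg/kg → 0.0014 × 14000 / 9.8 = 2.00 mm
PW = 12.86 + 27.28 + 4.90 + 2.76 + 2.00 = 49.80 ≈ 49.8 mm.
Rainfall = ε × PW = 0.63 × 49.8 = 31.4 mm.

PW ≈ 49.8 mm; rainfall ≈ 31.4 mm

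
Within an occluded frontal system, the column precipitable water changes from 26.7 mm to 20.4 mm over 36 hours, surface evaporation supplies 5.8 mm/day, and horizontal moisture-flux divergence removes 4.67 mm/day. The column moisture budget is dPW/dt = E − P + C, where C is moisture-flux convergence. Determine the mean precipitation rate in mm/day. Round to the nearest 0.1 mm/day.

dPW/dt = (20.4 − 26.7) mm / (36/24 day) = -4.200 mm/day.
P = E + C − dPW/dt = 5.8 + (-4.67) − (-4.200) = 5.3 mm/day.

P ≈ 5.3 mm/day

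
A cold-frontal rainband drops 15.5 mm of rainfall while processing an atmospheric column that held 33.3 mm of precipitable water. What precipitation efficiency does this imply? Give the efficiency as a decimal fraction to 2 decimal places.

ε ≈ 0.47

ε = rainfall / PW = 15.5 / 33.3 = 0.47.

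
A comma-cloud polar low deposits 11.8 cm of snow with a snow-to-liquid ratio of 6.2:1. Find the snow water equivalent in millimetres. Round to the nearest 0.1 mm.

SWE ≈ 19.0 mm

SWE = snow depth / ratio = 11.8 cm / 6.2 = 1.903 cm = 19.0 mm.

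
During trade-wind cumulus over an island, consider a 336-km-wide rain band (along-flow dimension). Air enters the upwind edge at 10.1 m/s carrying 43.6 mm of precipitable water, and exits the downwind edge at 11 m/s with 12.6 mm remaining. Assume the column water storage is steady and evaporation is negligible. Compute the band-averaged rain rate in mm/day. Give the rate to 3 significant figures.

R ≈ 77.6 mm/day

Column moisture flux per unit crosswind length is F = V × PW.
Inflow: F_in = 10.1 × 43.6 = 440.36 mm·m/s
Outflow: F_out = 11 × 12.6 = 138.6 mm·m/s
Steady-state rate R = (F_in − F_out)/L = (440.36 − 138.6) / 336000 m = 8.981e-04 mm/s.
R = 8.981e-04 × 3600 × 24 = 77.6 mm/day.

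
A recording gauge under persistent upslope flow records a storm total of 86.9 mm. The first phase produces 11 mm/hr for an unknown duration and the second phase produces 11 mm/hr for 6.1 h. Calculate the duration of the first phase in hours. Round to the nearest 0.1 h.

duration ≈ 1.8 h

Known phases: 11 × 6.1 = 67.1 mm.
Remaining depth = 86.9 − 67.1 = 19.8 mm.
Duration = 19.8 / 11 = 1.8 h.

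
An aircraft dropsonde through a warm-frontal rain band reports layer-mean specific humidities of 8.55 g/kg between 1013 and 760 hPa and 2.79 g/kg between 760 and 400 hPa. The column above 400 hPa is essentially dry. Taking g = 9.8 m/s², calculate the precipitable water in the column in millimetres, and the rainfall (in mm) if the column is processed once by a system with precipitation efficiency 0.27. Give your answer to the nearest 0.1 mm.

Precipitable water is the column-integrated vapour mass per unit area: PW = (1/g) Σ q̄ Δp, with q in kg/kg and Δp in Pa (1 kg/m² of water = 1 mm).
Layer 1013–760 hPa: Δp = 253 hPa = 25300 Pa, q̄ = 0.00855 kg/kg → 0.00855 × 25300 / 9.8 = 22.07 mm
Layer 760–400 hPa: Δp = 360 hPa = 36000 Pa, q̄ = 0.00279 kg/kg → 0.00279 × 36000 / 9.8 = 10.25 mm
PW = 22.07 + 10.25 = 32.32 ≈ 32.3 mm.
Rainfall = ε × PW = 0.27 × 32.3 = 8.7 mm.

PW ≈ 32.3 mm; rainfall ≈ 8.7 mm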